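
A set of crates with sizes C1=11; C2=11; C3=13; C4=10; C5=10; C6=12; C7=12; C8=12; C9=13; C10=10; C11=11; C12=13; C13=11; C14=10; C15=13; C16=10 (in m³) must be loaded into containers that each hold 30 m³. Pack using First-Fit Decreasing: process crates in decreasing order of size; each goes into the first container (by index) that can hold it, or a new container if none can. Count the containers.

Sorted descending: 13, 13, 13, 13, 12, 12, 12, 11, 11, 11, 11, 10, 10, 10, 10, 10.
Put 13 m³ in container 1; 17 m³ remain.
Put 13 m³ in container 1; 4 m³ remain.
Put 13 m³ in container 2; 17 m³ remain.
Put 13 m³ in container 2; 4 m³ remain.
Put 12 m³ in container 3; 18 m³ remain.
Put 12 m³ in container 3; 6 m³ remain.
Put 12 m³ in container 4; 18 m³ remain.
Put 11 m³ in container 4; 7 m³ remain.
Put 11 m³ in container 5; 19 m³ remain.
Put 11 m³ in container 5; 8 m³ remain.
Put 11 m³ in container 6; 19 m³ remain.
Put 10 m³ in container 6; 9 m³ remain.
Put 10 m³ in container 7; 20 m³ remain.
Put 10 m³ in container 7; 10 m³ remain.
Put 10 m³ in container 7; 0 m³ remain.
Put 10 m³ in container 8; 20 m³ remain.

8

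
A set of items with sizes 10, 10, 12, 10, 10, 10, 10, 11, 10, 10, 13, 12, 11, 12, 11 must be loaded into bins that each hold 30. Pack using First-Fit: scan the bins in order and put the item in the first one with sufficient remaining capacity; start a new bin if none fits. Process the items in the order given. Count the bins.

Put 10 in bin 1; 20 remain.
Put 10 in bin 1; 10 remain.
Put 12 in bin 2; 18 remain.
Put 10 in bin 1; 0 remain.
Put 10 in bin 2; 8 remain.
Put 10 in bin 3; 20 remain.
Put 10 in bin 3; 10 remain.
Put 11 in bin 4; 19 remain.
Put 10 in bin 3; 0 remain.
Put 10 in bin 4; 9 remain.
Put 13 in bin 5; 17 remain.
Put 12 in bin 5; 5 remain.
Put 11 in bin 6; 19 remain.
Put 12 in bin 6; 7 remain.
Put 11 in bin 7; 19 remain.
Final bins: [10,10,10] [12,10] [10,10,10] [11,10] [13,12] [11,12] [11].

7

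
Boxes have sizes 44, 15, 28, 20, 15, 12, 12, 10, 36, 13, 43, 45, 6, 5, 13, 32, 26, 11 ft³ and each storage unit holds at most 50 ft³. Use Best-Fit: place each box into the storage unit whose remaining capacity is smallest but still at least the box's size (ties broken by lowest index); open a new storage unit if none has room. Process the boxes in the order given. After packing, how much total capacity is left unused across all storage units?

Put 44 ft³ in storage unit 1; 6 ft³ remain.
Put 15 ft³ in storage unit 2; 35 ft³ remain.
Put 28 ft³ in storage unit 2; 7 ft³ remain.
Put 20 ft³ in storage unit 3; 30 ft³ remain.
Put 15 ft³ in storage unit 3; 15 ft³ remain.
Put 12 ft³ in storage unit 3; 3 ft³ remain.
Put 12 ft³ in storage unit 4; 38 ft³ remain.
Put 10 ft³ in storage unit 4; 28 ft³ remain.
Put 36 ft³ in storage unit 5; 14 ft³ remain.
Put 13 ft³ in storage unit 5; 1 ft³ remain.
Put 43 ft³ in storage unit 6; 7 ft³ remain.
Put 45 ft³ in storage unit 7; 5 ft³ remain.
Put 6 ft³ in storage unit 1; 0 ft³ remain.
Put 5 ft³ in storage unit 7; 0 ft³ remain.
Put 13 ft³ in storage unit 4; 15 ft³ remain.
Put 32 ft³ in storage unit 8; 18 ft³ remain.
Put 26 ft³ in storage unit 9; 24 ft³ remain.
Put 11 ft³ in storage unit 4; 4 ft³ remain.
9 storage units × 50 ft³ = 450 ft³; used 386 ft³; unused 64 ft³.

64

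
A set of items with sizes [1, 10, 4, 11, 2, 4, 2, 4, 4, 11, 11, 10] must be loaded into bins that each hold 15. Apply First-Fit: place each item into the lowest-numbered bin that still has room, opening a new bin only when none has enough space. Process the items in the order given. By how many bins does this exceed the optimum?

1

First-Fit: [1,10,4] [11,2,2] [4,4,4] [11] [11] [10] → 6 bins.
Total size 74; any packing needs at least ⌈74/15⌉ = 5 bins.
An optimal packing achieves that bound: [11,4] [11,4] [11,4] [10,4,1] [10,2,2] → 5 bins.
Excess: 6 − 5 = 1.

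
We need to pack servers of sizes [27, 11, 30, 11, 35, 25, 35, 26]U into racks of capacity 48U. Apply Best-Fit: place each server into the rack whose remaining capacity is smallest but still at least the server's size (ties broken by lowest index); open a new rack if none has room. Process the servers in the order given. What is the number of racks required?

27U → rack 1 (remaining 21U)
11U → rack 1 (remaining 10U)
30U → rack 2 (remaining 18U)
11U → rack 2 (remaining 7U)
35U → rack 3 (remaining 13U)
25U → rack 4 (remaining 23U)
35U → rack 5 (remaining 13U)
26U → rack 6 (remaining 22U)

6 racks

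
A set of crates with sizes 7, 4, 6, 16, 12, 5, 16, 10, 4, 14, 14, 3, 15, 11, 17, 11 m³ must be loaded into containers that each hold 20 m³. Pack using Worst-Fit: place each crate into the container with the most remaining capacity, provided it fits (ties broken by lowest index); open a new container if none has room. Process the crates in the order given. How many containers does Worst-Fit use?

11 containers

container 1: place 7 m³, 13 m³ left
container 1: place 4 m³, 9 m³ left
container 1: place 6 m³, 3 m³ left
container 2: place 16 m³, 4 m³ left
container 3: place 12 m³, 8 m³ left
container 3: place 5 m³, 3 m³ left
container 4: place 16 m³, 4 m³ left
container 5: place 10 m³, 10 m³ left
container 5: place 4 m³, 6 m³ left
container 6: place 14 m³, 6 m³ left
container 7: place 14 m³, 6 m³ left
container 5: place 3 m³, 3 m³ left
container 8: place 15 m³, 5 m³ left
container 9: place 11 m³, 9 m³ left
container 10: place 17 m³, 3 m³ left
container 11: place 11 m³, 9 m³ left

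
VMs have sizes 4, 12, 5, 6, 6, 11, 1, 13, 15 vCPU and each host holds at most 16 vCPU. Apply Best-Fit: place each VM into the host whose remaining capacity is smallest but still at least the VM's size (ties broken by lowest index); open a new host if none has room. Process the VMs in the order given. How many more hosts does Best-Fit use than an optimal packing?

Best-Fit: [4,12] [5,6,1] [6] [11] [13] [15] → 6 hosts.
Total size 73 vCPU; any packing needs at least ⌈73/16⌉ = 5 hosts.
An optimal packing achieves that bound: [15,1] [13] [12,4] [11,5] [6,6] → 5 hosts.
Excess: 6 − 5 = 1.

1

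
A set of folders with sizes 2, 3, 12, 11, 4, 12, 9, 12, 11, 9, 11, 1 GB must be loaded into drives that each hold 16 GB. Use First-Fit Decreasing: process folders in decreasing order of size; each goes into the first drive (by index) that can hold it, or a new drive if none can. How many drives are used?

8

Sorted descending: 12, 12, 12, 11, 11, 11, 9, 9, 4, 3, 2, 1.
drive 1: place 12 GB, 4 GB left
drive 2: place 12 GB, 4 GB left
drive 3: place 12 GB, 4 GB left
drive 4: place 11 GB, 5 GB left
drive 5: place 11 GB, 5 GB left
drive 6: place 11 GB, 5 GB left
drive 7: place 9 GB, 7 GB left
drive 8: place 9 GB, 7 GB left
drive 1: place 4 GB, 0 GB left
drive 2: place 3 GB, 1 GB left
drive 3: place 2 GB, 2 GB left
drive 2: place 1 GB, 0 GB left
Final drives: [12,4] [12,3,1] [12,2] [11] [11] [11] [9] [9].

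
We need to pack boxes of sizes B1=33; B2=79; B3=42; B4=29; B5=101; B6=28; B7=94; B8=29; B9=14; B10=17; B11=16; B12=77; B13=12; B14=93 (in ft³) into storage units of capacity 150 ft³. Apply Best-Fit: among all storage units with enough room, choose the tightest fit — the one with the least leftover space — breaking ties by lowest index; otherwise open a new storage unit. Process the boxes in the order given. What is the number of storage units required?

Put B1 (33 ft³) in storage unit 1; 117 ft³ remain.
Put B2 (79 ft³) in storage unit 1; 38 ft³ remain.
Put B3 (42 ft³) in storage unit 2; 108 ft³ remain.
Put B4 (29 ft³) in storage unit 1; 9 ft³ remain.
Put B5 (101 ft³) in storage unit 2; 7 ft³ remain.
Put B6 (28 ft³) in storage unit 3; 122 ft³ remain.
Put B7 (94 ft³) in storage unit 3; 28 ft³ remain.
Put B8 (29 ft³) in storage unit 4; 121 ft³ remain.
Put B9 (14 ft³) in storage unit 3; 14 ft³ remain.
Put B10 (17 ft³) in storage unit 4; 104 ft³ remain.
Put B11 (16 ft³) in storage unit 4; 88 ft³ remain.
Put B12 (77 ft³) in storage unit 4; 11 ft³ remain.
Put B13 (12 ft³) in storage unit 3; 2 ft³ remain.
Put B14 (93 ft³) in storage unit 5; 57 ft³ remain.
Final storage units: [33,79,29] [42,101] [28,94,14,12] [29,17,16,77] [93].

5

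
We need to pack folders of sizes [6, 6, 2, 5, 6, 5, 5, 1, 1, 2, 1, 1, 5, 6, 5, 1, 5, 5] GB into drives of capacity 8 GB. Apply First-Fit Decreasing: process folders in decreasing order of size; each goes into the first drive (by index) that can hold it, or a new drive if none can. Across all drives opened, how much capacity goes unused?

20

Sorted descending: 6, 6, 6, 6, 5, 5, 5, 5, 5, 5, 5, 2, 2, 1, 1, 1, 1, 1.
Put 6 GB in drive 1; 2 GB remain.
Put 6 GB in drive 2; 2 GB remain.
Put 6 GB in drive 3; 2 GB remain.
Put 6 GB in drive 4; 2 GB remain.
Put 5 GB in drive 5; 3 GB remain.
Put 5 GB in drive 6; 3 GB remain.
Put 5 GB in drive 7; 3 GB remain.
Put 5 GB in drive 8; 3 GB remain.
Put 5 GB in drive 9; 3 GB remain.
Put 5 GB in drive 10; 3 GB remain.
Put 5 GB in drive 11; 3 GB remain.
Put 2 GB in drive 1; 0 GB remain.
Put 2 GB in drive 2; 0 GB remain.
Put 1 GB in drive 3; 1 GB remain.
Put 1 GB in drive 3; 0 GB remain.
Put 1 GB in drive 4; 1 GB remain.
Put 1 GB in drive 4; 0 GB remain.
Put 1 GB in drive 5; 2 GB remain.
11 drives × 8 GB = 88 GB; used 68 GB; unused 20 GB.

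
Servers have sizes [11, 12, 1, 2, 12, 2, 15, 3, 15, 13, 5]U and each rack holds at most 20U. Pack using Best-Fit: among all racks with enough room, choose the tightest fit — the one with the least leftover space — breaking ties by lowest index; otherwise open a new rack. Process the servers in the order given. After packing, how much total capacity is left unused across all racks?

Put 11U in rack 1; 9U remain.
Put 12U in rack 2; 8U remain.
Put 1U in rack 2; 7U remain.
Put 2U in rack 2; 5U remain.
Put 12U in rack 3; 8U remain.
Put 2U in rack 2; 3U remain.
Put 15U in rack 4; 5U remain.
Put 3U in rack 2; 0U remain.
Put 15U in rack 5; 5U remain.
Put 13U in rack 6; 7U remain.
Put 5U in rack 4; 0U remain.
6 racks × 20U = 120U; used 91U; unused 29U.

29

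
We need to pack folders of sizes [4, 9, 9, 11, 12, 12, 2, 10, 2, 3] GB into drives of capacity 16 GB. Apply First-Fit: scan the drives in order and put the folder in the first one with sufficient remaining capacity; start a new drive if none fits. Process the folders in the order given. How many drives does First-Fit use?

6

Put 4 GB in drive 1; 12 GB remain.
Put 9 GB in drive 1; 3 GB remain.
Put 9 GB in drive 2; 7 GB remain.
Put 11 GB in drive 3; 5 GB remain.
Put 12 GB in drive 4; 4 GB remain.
Put 12 GB in drive 5; 4 GB remain.
Put 2 GB in drive 1; 1 GB remain.
Put 10 GB in drive 6; 6 GB remain.
Put 2 GB in drive 2; 5 GB remain.
Put 3 GB in drive 2; 2 GB remain.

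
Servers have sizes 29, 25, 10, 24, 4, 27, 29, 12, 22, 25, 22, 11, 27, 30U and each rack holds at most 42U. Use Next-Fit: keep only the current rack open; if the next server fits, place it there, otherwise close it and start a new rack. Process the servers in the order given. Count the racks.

Put 29U in rack 1; 13U remain.
Put 25U in rack 2; 17U remain.
Put 10U in rack 2; 7U remain.
Put 24U in rack 3; 18U remain.
Put 4U in rack 3; 14U remain.
Put 27U in rack 4; 15U remain.
Put 29U in rack 5; 13U remain.
Put 12U in rack 5; 1U remain.
Put 22U in rack 6; 20U remain.
Put 25U in rack 7; 17U remain.
Put 22U in rack 8; 20U remain.
Put 11U in rack 8; 9U remain.
Put 27U in rack 9; 15U remain.
Put 30U in rack 10; 12U remain.
Final racks: [29] [25,10] [24,4] [27] [29,12] [22] [25] [22,11] [27] [30].

10 racks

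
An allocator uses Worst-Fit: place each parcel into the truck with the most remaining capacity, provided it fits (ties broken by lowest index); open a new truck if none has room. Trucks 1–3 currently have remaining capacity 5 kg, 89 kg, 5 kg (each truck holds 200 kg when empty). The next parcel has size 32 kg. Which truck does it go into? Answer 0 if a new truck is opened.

Trucks with room: truck 2 (89 kg).
Most room is truck 2 with 89 kg free.

2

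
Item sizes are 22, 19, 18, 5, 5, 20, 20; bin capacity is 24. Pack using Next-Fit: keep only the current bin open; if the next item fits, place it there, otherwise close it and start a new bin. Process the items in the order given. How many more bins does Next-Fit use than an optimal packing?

1

Next-Fit: [22] [19] [18,5] [5] [20] [20] → 6 bins.
Total size 109; any packing needs at least ⌈109/24⌉ = 5 bins.
An optimal packing achieves that bound: [22] [20] [20] [19,5] [18,5] → 5 bins.
Excess: 6 − 5 = 1.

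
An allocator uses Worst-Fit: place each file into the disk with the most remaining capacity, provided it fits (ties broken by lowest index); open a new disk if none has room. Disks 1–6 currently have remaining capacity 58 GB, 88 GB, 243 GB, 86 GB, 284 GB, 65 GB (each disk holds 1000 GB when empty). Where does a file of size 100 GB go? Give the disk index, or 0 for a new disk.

5

Disks with room: disk 3 (243 GB), disk 5 (284 GB).
Most room is disk 5 with 284 GB free.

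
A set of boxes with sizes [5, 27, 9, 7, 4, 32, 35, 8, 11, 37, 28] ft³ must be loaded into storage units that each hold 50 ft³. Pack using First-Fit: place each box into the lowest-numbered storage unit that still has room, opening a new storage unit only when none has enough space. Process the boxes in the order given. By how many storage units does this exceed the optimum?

First-Fit: [5,27,9,7] [4,32,8] [35,11] [37] [28] → 5 storage units.
Total size 203 ft³; any packing needs at least ⌈203/50⌉ = 5 storage units.
So 5 is already optimal.

0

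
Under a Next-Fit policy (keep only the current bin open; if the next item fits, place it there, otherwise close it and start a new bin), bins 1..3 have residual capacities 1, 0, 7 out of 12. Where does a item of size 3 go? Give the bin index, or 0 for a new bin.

Next-Fit only looks at bin 3, which has 7 free.
3 fits there.

3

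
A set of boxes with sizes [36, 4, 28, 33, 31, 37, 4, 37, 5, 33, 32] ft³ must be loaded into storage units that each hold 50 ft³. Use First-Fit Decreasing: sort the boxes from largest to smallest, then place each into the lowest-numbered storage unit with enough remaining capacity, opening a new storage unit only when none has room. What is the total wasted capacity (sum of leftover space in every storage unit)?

Sorted descending: 37, 37, 36, 33, 33, 32, 31, 28, 5, 4, 4.
37 ft³ → storage unit 1 (remaining 13 ft³)
37 ft³ → storage unit 2 (remaining 13 ft³)
36 ft³ → storage unit 3 (remaining 14 ft³)
33 ft³ → storage unit 4 (remaining 17 ft³)
33 ft³ → storage unit 5 (remaining 17 ft³)
32 ft³ → storage unit 6 (remaining 18 ft³)
31 ft³ → storage unit 7 (remaining 19 ft³)
28 ft³ → storage unit 8 (remaining 22 ft³)
5 ft³ → storage unit 1 (remaining 8 ft³)
4 ft³ → storage unit 1 (remaining 4 ft³)
4 ft³ → storage unit 1 (remaining 0 ft³)
8 storage units × 50 ft³ = 400 ft³; used 280 ft³; unused 120 ft³.

120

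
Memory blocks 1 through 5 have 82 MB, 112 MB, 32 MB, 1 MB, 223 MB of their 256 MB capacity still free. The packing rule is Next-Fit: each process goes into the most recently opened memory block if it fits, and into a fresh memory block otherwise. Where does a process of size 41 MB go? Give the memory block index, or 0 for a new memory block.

5

Next-Fit only looks at memory block 5, which has 223 MB free.
41 MB fits there.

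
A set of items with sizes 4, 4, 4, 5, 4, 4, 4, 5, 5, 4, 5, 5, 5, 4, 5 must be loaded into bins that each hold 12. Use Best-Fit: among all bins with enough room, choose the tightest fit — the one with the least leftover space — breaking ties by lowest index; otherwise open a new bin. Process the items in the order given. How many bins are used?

4 → bin 1 (remaining 8)
4 → bin 1 (remaining 4)
4 → bin 1 (remaining 0)
5 → bin 2 (remaining 7)
4 → bin 2 (remaining 3)
4 → bin 3 (remaining 8)
4 → bin 3 (remaining 4)
5 → bin 4 (remaining 7)
5 → bin 4 (remaining 2)
4 → bin 3 (remaining 0)
5 → bin 5 (remaining 7)
5 → bin 5 (remaining 2)
5 → bin 6 (remaining 7)
4 → bin 6 (remaining 3)
5 → bin 7 (remaining 7)

7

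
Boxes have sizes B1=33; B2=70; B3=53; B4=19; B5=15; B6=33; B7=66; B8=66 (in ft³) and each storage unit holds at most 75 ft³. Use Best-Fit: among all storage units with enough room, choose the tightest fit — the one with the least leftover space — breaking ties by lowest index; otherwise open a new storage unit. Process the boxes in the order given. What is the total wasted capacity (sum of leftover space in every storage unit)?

storage unit 1: place B1 (33 ft³), 42 ft³ left
storage unit 2: place B2 (70 ft³), 5 ft³ left
storage unit 3: place B3 (53 ft³), 22 ft³ left
storage unit 3: place B4 (19 ft³), 3 ft³ left
storage unit 1: place B5 (15 ft³), 27 ft³ left
storage unit 4: place B6 (33 ft³), 42 ft³ left
storage unit 5: place B7 (66 ft³), 9 ft³ left
storage unit 6: place B8 (66 ft³), 9 ft³ left
6 storage units × 75 ft³ = 450 ft³; used 355 ft³; unused 95 ft³.

95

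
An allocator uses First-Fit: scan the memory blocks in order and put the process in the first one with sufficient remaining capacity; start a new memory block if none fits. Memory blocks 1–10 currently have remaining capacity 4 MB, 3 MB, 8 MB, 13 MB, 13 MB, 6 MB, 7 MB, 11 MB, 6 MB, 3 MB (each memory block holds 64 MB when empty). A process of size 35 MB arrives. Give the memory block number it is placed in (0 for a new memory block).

0

No memory block has ≥ 35 MB free, so a new memory block is opened.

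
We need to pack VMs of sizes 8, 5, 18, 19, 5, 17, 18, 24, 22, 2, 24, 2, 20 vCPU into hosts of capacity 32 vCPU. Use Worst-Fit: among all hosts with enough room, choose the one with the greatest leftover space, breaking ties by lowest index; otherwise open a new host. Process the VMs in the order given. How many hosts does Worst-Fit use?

host 1: place 8 vCPU, 24 vCPU left
host 1: place 5 vCPU, 19 vCPU left
host 1: place 18 vCPU, 1 vCPU left
host 2: place 19 vCPU, 13 vCPU left
host 2: place 5 vCPU, 8 vCPU left
host 3: place 17 vCPU, 15 vCPU left
host 4: place 18 vCPU, 14 vCPU left
host 5: place 24 vCPU, 8 vCPU left
host 6: place 22 vCPU, 10 vCPU left
host 3: place 2 vCPU, 13 vCPU left
host 7: place 24 vCPU, 8 vCPU left
host 4: place 2 vCPU, 12 vCPU left
host 8: place 20 vCPU, 12 vCPU left

8 hosts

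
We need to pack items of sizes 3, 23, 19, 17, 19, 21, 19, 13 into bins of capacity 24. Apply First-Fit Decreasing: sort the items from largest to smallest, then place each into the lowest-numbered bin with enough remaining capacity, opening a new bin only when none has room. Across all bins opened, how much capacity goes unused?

Sorted descending: 23, 21, 19, 19, 19, 17, 13, 3.
Put 23 in bin 1; 1 remain.
Put 21 in bin 2; 3 remain.
Put 19 in bin 3; 5 remain.
Put 19 in bin 4; 5 remain.
Put 19 in bin 5; 5 remain.
Put 17 in bin 6; 7 remain.
Put 13 in bin 7; 11 remain.
Put 3 in bin 2; 0 remain.
7 bins × 24 = 168; used 134; unused 34.

34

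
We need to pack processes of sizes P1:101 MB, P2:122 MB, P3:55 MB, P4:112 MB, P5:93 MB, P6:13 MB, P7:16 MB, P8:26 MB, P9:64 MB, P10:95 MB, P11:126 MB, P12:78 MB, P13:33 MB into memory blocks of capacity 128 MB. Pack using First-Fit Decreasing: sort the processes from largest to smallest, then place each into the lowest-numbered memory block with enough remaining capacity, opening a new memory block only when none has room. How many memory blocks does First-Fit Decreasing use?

Sorted descending: 126, 122, 112, 101, 95, 93, 78, 64, 55, 33, 26, 16, 13.
memory block 1: place 126 MB, 2 MB left
memory block 2: place 122 MB, 6 MB left
memory block 3: place 112 MB, 16 MB left
memory block 4: place 101 MB, 27 MB left
memory block 5: place 95 MB, 33 MB left
memory block 6: place 93 MB, 35 MB left
memory block 7: place 78 MB, 50 MB left
memory block 8: place 64 MB, 64 MB left
memory block 8: place 55 MB, 9 MB left
memory block 5: place 33 MB, 0 MB left
memory block 4: place 26 MB, 1 MB left
memory block 3: place 16 MB, 0 MB left
memory block 6: place 13 MB, 22 MB left
Final memory blocks: [126] [122] [112,16] [101,26] [95,33] [93,13] [78] [64,55].

8 memory blocks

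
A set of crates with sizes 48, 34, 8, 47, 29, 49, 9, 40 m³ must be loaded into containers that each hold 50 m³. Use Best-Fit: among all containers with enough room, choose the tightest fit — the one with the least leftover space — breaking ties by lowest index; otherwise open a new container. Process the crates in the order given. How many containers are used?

6 containers

container 1: place 48 m³, 2 m³ left
container 2: place 34 m³, 16 m³ left
container 2: place 8 m³, 8 m³ left
container 3: place 47 m³, 3 m³ left
container 4: place 29 m³, 21 m³ left
container 5: place 49 m³, 1 m³ left
container 4: place 9 m³, 12 m³ left
container 6: place 40 m³, 10 m³ left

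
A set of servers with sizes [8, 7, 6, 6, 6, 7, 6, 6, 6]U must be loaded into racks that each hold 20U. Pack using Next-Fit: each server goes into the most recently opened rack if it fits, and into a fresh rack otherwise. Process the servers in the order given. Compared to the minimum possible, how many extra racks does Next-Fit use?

Next-Fit: [8,7] [6,6,6] [7,6,6] [6] → 4 racks.
Total size 58U; any packing needs at least ⌈58/20⌉ = 3 racks.
An optimal packing achieves that bound: [8,6,6] [7,7,6] [6,6,6] → 3 racks.
Excess: 4 − 3 = 1.

1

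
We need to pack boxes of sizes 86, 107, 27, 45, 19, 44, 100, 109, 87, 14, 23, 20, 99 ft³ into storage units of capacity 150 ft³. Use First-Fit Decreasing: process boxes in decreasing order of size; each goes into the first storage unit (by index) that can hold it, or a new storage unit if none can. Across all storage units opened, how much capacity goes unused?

120

Sorted descending: 109, 107, 100, 99, 87, 86, 45, 44, 27, 23, 20, 19, 14.
Put 109 ft³ in storage unit 1; 41 ft³ remain.
Put 107 ft³ in storage unit 2; 43 ft³ remain.
Put 100 ft³ in storage unit 3; 50 ft³ remain.
Put 99 ft³ in storage unit 4; 51 ft³ remain.
Put 87 ft³ in storage unit 5; 63 ft³ remain.
Put 86 ft³ in storage unit 6; 64 ft³ remain.
Put 45 ft³ in storage unit 3; 5 ft³ remain.
Put 44 ft³ in storage unit 4; 7 ft³ remain.
Put 27 ft³ in storage unit 1; 14 ft³ remain.
Put 23 ft³ in storage unit 2; 20 ft³ remain.
Put 20 ft³ in storage unit 2; 0 ft³ remain.
Put 19 ft³ in storage unit 5; 44 ft³ remain.
Put 14 ft³ in storage unit 1; 0 ft³ remain.
6 storage units × 150 ft³ = 900 ft³; used 780 ft³; unused 120 ft³.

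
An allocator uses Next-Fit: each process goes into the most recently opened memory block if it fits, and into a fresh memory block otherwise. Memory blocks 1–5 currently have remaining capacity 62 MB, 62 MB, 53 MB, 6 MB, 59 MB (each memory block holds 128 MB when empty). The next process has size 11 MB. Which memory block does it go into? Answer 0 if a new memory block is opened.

Next-Fit only looks at memory block 5, which has 59 MB free.
11 MB fits there.

5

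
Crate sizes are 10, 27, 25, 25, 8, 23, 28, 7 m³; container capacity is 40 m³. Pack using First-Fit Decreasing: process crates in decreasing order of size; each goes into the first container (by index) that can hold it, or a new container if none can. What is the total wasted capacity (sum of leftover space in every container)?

Sorted descending: 28, 27, 25, 25, 23, 10, 8, 7.
Put 28 m³ in container 1; 12 m³ remain.
Put 27 m³ in container 2; 13 m³ remain.
Put 25 m³ in container 3; 15 m³ remain.
Put 25 m³ in container 4; 15 m³ remain.
Put 23 m³ in container 5; 17 m³ remain.
Put 10 m³ in container 1; 2 m³ remain.
Put 8 m³ in container 2; 5 m³ remain.
Put 7 m³ in container 3; 8 m³ remain.
5 containers × 40 m³ = 200 m³; used 153 m³; unused 47 m³.

47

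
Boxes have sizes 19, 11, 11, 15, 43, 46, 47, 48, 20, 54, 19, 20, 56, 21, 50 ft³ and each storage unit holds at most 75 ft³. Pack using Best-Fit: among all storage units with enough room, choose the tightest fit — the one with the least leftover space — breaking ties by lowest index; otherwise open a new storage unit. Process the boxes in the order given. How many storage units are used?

Put 19 ft³ in storage unit 1; 56 ft³ remain.
Put 11 ft³ in storage unit 1; 45 ft³ remain.
Put 11 ft³ in storage unit 1; 34 ft³ remain.
Put 15 ft³ in storage unit 1; 19 ft³ remain.
Put 43 ft³ in storage unit 2; 32 ft³ remain.
Put 46 ft³ in storage unit 3; 29 ft³ remain.
Put 47 ft³ in storage unit 4; 28 ft³ remain.
Put 48 ft³ in storage unit 5; 27 ft³ remain.
Put 20 ft³ in storage unit 5; 7 ft³ remain.
Put 54 ft³ in storage unit 6; 21 ft³ remain.
Put 19 ft³ in storage unit 1; 0 ft³ remain.
Put 20 ft³ in storage unit 6; 1 ft³ remain.
Put 56 ft³ in storage unit 7; 19 ft³ remain.
Put 21 ft³ in storage unit 4; 7 ft³ remain.
Put 50 ft³ in storage unit 8; 25 ft³ remain.

8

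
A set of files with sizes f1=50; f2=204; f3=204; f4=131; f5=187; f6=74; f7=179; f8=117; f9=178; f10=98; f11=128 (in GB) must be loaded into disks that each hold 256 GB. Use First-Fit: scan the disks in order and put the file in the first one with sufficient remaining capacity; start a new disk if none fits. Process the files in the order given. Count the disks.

8

f1 (50 GB) → disk 1 (remaining 206 GB)
f2 (204 GB) → disk 1 (remaining 2 GB)
f3 (204 GB) → disk 2 (remaining 52 GB)
f4 (131 GB) → disk 3 (remaining 125 GB)
f5 (187 GB) → disk 4 (remaining 69 GB)
f6 (74 GB) → disk 3 (remaining 51 GB)
f7 (179 GB) → disk 5 (remaining 77 GB)
f8 (117 GB) → disk 6 (remaining 139 GB)
f9 (178 GB) → disk 7 (remaining 78 GB)
f10 (98 GB) → disk 6 (remaining 41 GB)
f11 (128 GB) → disk 8 (remaining 128 GB)
Final disks: [50,204] [204] [131,74] [187] [179] [117,98] [178] [128].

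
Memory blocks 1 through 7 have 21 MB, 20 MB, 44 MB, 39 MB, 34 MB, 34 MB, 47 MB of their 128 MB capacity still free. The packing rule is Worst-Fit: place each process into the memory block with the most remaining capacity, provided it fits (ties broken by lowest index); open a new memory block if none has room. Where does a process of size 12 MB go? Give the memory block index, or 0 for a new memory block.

7

Memory blocks with room: memory block 1 (21 MB), memory block 2 (20 MB), memory block 3 (44 MB), memory block 4 (39 MB), memory block 5 (34 MB), memory block 6 (34 MB), memory block 7 (47 MB).
Most room is memory block 7 with 47 MB free.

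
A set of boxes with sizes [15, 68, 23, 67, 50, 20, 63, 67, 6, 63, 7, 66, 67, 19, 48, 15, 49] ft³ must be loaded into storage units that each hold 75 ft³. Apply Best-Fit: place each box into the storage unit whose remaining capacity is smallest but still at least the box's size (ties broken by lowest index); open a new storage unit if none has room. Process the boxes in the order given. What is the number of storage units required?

11

storage unit 1: place 15 ft³, 60 ft³ left
storage unit 2: place 68 ft³, 7 ft³ left
storage unit 1: place 23 ft³, 37 ft³ left
storage unit 3: place 67 ft³, 8 ft³ left
storage unit 4: place 50 ft³, 25 ft³ left
storage unit 4: place 20 ft³, 5 ft³ left
storage unit 5: place 63 ft³, 12 ft³ left
storage unit 6: place 67 ft³, 8 ft³ left
storage unit 2: place 6 ft³, 1 ft³ left
storage unit 7: place 63 ft³, 12 ft³ left
storage unit 3: place 7 ft³, 1 ft³ left
storage unit 8: place 66 ft³, 9 ft³ left
storage unit 9: place 67 ft³, 8 ft³ left
storage unit 1: place 19 ft³, 18 ft³ left
storage unit 10: place 48 ft³, 27 ft³ left
storage unit 1: place 15 ft³, 3 ft³ left
storage unit 11: place 49 ft³, 26 ft³ left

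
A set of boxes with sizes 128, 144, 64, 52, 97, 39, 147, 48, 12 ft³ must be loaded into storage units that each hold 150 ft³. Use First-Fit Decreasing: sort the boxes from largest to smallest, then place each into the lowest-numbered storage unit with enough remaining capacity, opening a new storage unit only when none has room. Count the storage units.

6 storage units

Sorted descending: 147, 144, 128, 97, 64, 52, 48, 39, 12.
storage unit 1: place 147 ft³, 3 ft³ left
storage unit 2: place 144 ft³, 6 ft³ left
storage unit 3: place 128 ft³, 22 ft³ left
storage unit 4: place 97 ft³, 53 ft³ left
storage unit 5: place 64 ft³, 86 ft³ left
storage unit 4: place 52 ft³, 1 ft³ left
storage unit 5: place 48 ft³, 38 ft³ left
storage unit 6: place 39 ft³, 111 ft³ left
storage unit 3: place 12 ft³, 10 ft³ left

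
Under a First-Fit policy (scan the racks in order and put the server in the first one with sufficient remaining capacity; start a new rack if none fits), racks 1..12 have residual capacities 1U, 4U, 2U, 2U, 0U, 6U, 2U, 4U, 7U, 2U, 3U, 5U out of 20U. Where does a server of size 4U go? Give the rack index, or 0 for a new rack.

2

Racks with room: rack 2 (4U), rack 6 (6U), rack 8 (4U), rack 9 (7U), rack 12 (5U).
The first with room is rack 2.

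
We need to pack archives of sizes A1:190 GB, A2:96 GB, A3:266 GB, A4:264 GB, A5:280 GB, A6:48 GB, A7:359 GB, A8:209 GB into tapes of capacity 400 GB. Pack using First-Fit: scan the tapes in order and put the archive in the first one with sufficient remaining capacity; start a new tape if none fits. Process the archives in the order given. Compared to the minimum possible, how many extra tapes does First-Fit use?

First-Fit: [190,96,48] [266] [264] [280] [359] [209] → 6 tapes.
Total size 1712 GB; any packing needs at least ⌈1712/400⌉ = 5 tapes.
An optimal packing achieves that bound: [359] [280,96] [266,48] [264] [209,190] → 5 tapes.
Excess: 6 − 5 = 1.

1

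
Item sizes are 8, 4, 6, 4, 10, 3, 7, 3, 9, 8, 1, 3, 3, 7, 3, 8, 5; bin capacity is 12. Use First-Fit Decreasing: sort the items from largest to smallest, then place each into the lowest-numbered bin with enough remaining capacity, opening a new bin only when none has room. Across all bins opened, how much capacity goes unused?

4

Sorted descending: 10, 9, 8, 8, 8, 7, 7, 6, 5, 4, 4, 3, 3, 3, 3, 3, 1.
10 → bin 1 (remaining 2)
9 → bin 2 (remaining 3)
8 → bin 3 (remaining 4)
8 → bin 4 (remaining 4)
8 → bin 5 (remaining 4)
7 → bin 6 (remaining 5)
7 → bin 7 (remaining 5)
6 → bin 8 (remaining 6)
5 → bin 6 (remaining 0)
4 → bin 3 (remaining 0)
4 → bin 4 (remaining 0)
3 → bin 2 (remaining 0)
3 → bin 5 (remaining 1)
3 → bin 7 (remaining 2)
3 → bin 8 (remaining 3)
3 → bin 8 (remaining 0)
1 → bin 1 (remaining 1)
8 bins × 12 = 96; used 92; unused 4.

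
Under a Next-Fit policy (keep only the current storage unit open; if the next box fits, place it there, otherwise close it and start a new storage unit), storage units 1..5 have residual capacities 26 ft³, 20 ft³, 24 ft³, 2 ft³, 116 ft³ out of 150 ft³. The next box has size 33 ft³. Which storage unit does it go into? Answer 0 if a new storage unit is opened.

5

Next-Fit only looks at storage unit 5, which has 116 ft³ free.
33 ft³ fits there.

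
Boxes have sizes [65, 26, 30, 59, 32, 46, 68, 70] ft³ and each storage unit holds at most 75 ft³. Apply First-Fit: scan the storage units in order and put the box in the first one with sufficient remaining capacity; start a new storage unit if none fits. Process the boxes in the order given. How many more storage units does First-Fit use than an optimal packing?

1

First-Fit: [65] [26,30] [59] [32] [46] [68] [70] → 7 storage units.
Total size 396 ft³; any packing needs at least ⌈396/75⌉ = 6 storage units.
An optimal packing achieves that bound: [70] [68] [65] [59] [46,26] [32,30] → 6 storage units.
Excess: 7 − 6 = 1.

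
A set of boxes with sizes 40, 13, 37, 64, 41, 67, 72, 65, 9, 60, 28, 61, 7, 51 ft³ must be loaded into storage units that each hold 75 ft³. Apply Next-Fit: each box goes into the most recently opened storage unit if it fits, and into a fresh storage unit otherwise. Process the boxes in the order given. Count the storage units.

11

40 ft³ → storage unit 1 (remaining 35 ft³)
13 ft³ → storage unit 1 (remaining 22 ft³)
37 ft³ → storage unit 2 (remaining 38 ft³)
64 ft³ → storage unit 3 (remaining 11 ft³)
41 ft³ → storage unit 4 (remaining 34 ft³)
67 ft³ → storage unit 5 (remaining 8 ft³)
72 ft³ → storage unit 6 (remaining 3 ft³)
65 ft³ → storage unit 7 (remaining 10 ft³)
9 ft³ → storage unit 7 (remaining 1 ft³)
60 ft³ → storage unit 8 (remaining 15 ft³)
28 ft³ → storage unit 9 (remaining 47 ft³)
61 ft³ → storage unit 10 (remaining 14 ft³)
7 ft³ → storage unit 10 (remaining 7 ft³)
51 ft³ → storage unit 11 (remaining 24 ft³)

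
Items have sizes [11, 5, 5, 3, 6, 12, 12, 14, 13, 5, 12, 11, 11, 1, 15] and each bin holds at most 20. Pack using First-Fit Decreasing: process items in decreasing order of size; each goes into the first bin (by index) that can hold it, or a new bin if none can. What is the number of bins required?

Sorted descending: 15, 14, 13, 12, 12, 12, 11, 11, 11, 6, 5, 5, 5, 3, 1.
15 → bin 1 (remaining 5)
14 → bin 2 (remaining 6)
13 → bin 3 (remaining 7)
12 → bin 4 (remaining 8)
12 → bin 5 (remaining 8)
12 → bin 6 (remaining 8)
11 → bin 7 (remaining 9)
11 → bin 8 (remaining 9)
11 → bin 9 (remaining 9)
6 → bin 2 (remaining 0)
5 → bin 1 (remaining 0)
5 → bin 3 (remaining 2)
5 → bin 4 (remaining 3)
3 → bin 4 (remaining 0)
1 → bin 3 (remaining 1)

9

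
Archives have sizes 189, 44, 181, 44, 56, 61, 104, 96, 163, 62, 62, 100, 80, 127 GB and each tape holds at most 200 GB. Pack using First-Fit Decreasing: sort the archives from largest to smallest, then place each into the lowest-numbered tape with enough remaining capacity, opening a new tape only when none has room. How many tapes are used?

8 tapes

Sorted descending: 189, 181, 163, 127, 104, 100, 96, 80, 62, 62, 61, 56, 44, 44.
189 GB → tape 1 (remaining 11 GB)
181 GB → tape 2 (remaining 19 GB)
163 GB → tape 3 (remaining 37 GB)
127 GB → tape 4 (remaining 73 GB)
104 GB → tape 5 (remaining 96 GB)
100 GB → tape 6 (remaining 100 GB)
96 GB → tape 5 (remaining 0 GB)
80 GB → tape 6 (remaining 20 GB)
62 GB → tape 4 (remaining 11 GB)
62 GB → tape 7 (remaining 138 GB)
61 GB → tape 7 (remaining 77 GB)
56 GB → tape 7 (remaining 21 GB)
44 GB → tape 8 (remaining 156 GB)
44 GB → tape 8 (remaining 112 GB)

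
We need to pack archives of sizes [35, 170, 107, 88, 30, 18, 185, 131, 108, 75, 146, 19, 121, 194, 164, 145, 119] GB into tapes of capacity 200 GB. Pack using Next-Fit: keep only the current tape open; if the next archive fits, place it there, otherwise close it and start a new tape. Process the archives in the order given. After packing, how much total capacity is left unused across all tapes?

tape 1: place 35 GB, 165 GB left
tape 2: place 170 GB, 30 GB left
tape 3: place 107 GB, 93 GB left
tape 3: place 88 GB, 5 GB left
tape 4: place 30 GB, 170 GB left
tape 4: place 18 GB, 152 GB left
tape 5: place 185 GB, 15 GB left
tape 6: place 131 GB, 69 GB left
tape 7: place 108 GB, 92 GB left
tape 7: place 75 GB, 17 GB left
tape 8: place 146 GB, 54 GB left
tape 8: place 19 GB, 35 GB left
tape 9: place 121 GB, 79 GB left
tape 10: place 194 GB, 6 GB left
tape 11: place 164 GB, 36 GB left
tape 12: place 145 GB, 55 GB left
tape 13: place 119 GB, 81 GB left
13 tapes × 200 GB = 2600 GB; used 1855 GB; unused 745 GB.

745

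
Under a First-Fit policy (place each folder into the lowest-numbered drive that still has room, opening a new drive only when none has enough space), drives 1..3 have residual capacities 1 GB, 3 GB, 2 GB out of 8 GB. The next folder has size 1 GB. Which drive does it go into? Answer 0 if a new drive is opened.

1

Drives with room: drive 1 (1 GB), drive 2 (3 GB), drive 3 (2 GB).
The first with room is drive 1.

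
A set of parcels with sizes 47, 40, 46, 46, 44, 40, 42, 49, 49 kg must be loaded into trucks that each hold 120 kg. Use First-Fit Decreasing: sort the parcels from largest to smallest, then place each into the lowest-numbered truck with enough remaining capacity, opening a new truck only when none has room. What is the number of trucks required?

5

Sorted descending: 49, 49, 47, 46, 46, 44, 42, 40, 40.
49 kg → truck 1 (remaining 71 kg)
49 kg → truck 1 (remaining 22 kg)
47 kg → truck 2 (remaining 73 kg)
46 kg → truck 2 (remaining 27 kg)
46 kg → truck 3 (remaining 74 kg)
44 kg → truck 3 (remaining 30 kg)
42 kg → truck 4 (remaining 78 kg)
40 kg → truck 4 (remaining 38 kg)
40 kg → truck 5 (remaining 80 kg)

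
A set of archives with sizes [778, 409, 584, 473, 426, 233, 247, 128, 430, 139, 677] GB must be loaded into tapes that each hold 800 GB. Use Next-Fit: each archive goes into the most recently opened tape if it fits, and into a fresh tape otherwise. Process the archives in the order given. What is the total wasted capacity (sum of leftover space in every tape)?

1876

tape 1: place 778 GB, 22 GB left
tape 2: place 409 GB, 391 GB left
tape 3: place 584 GB, 216 GB left
tape 4: place 473 GB, 327 GB left
tape 5: place 426 GB, 374 GB left
tape 5: place 233 GB, 141 GB left
tape 6: place 247 GB, 553 GB left
tape 6: place 128 GB, 425 GB left
tape 7: place 430 GB, 370 GB left
tape 7: place 139 GB, 231 GB left
tape 8: place 677 GB, 123 GB left
8 tapes × 800 GB = 6400 GB; used 4524 GB; unused 1876 GB.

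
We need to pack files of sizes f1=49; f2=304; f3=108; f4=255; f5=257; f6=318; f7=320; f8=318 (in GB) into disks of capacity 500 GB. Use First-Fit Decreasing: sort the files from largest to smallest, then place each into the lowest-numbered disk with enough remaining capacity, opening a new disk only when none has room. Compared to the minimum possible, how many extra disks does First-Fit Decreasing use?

0

First-Fit Decreasing: [320,108,49] [318] [318] [304] [257] [255] → 6 disks.
6 files exceed 250 GB (half the capacity), and no two of those can share a disk, so at least 6 disks are needed.
So 6 is already optimal.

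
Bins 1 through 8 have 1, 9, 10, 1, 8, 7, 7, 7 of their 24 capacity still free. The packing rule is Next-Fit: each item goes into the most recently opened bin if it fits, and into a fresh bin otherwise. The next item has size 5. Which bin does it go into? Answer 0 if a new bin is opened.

Next-Fit only looks at bin 8, which has 7 free.
5 fits there.

8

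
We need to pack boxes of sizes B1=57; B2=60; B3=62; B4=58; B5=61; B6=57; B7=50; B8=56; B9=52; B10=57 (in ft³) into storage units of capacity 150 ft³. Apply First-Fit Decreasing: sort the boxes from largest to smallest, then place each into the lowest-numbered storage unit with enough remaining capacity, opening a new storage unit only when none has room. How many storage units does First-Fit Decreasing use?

Sorted descending: 62, 61, 60, 58, 57, 57, 57, 56, 52, 50.
Put 62 ft³ in storage unit 1; 88 ft³ remain.
Put 61 ft³ in storage unit 1; 27 ft³ remain.
Put 60 ft³ in storage unit 2; 90 ft³ remain.
Put 58 ft³ in storage unit 2; 32 ft³ remain.
Put 57 ft³ in storage unit 3; 93 ft³ remain.
Put 57 ft³ in storage unit 3; 36 ft³ remain.
Put 57 ft³ in storage unit 4; 93 ft³ remain.
Put 56 ft³ in storage unit 4; 37 ft³ remain.
Put 52 ft³ in storage unit 5; 98 ft³ remain.
Put 50 ft³ in storage unit 5; 48 ft³ remain.
Final storage units: [62,61] [60,58] [57,57] [57,56] [52,50].

5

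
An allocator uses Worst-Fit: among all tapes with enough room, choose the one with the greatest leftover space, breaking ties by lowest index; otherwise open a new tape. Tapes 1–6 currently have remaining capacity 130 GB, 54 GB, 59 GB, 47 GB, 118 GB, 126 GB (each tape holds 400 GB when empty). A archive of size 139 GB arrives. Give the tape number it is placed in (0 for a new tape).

0

No tape has ≥ 139 GB free, so a new tape is opened.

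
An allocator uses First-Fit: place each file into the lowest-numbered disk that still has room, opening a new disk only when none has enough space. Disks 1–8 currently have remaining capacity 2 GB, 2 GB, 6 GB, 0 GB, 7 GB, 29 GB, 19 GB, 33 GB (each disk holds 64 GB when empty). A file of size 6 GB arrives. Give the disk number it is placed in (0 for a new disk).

3

Disks with room: disk 3 (6 GB), disk 5 (7 GB), disk 6 (29 GB), disk 7 (19 GB), disk 8 (33 GB).
The first with room is disk 3.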